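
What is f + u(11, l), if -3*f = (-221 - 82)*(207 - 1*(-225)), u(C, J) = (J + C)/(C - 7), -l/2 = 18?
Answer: 174503/4 ≈ 43626.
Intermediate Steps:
l = -36 (l = -2*18 = -36)
u(C, J) = (C + J)/(-7 + C)
f = 43632 (f = -(-221 - 82)*(207 - 1*(-225))/3 = -(-101)*(207 + 225) = -(-101)*432 = -⅓*(-130896) = 43632)
f + u(11, l) = 43632 + (11 - 36)/(-7 + 11) = 43632 - 25/4 = 174503/4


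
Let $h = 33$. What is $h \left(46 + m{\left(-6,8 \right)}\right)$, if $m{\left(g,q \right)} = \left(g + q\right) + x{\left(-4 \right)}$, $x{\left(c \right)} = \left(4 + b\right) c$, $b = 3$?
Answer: $660$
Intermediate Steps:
$x{\left(c \right)} = 7 c$ ($x{\left(c \right)} = \left(4 + 3\right) c = 7 c$)
$m{\left(g,q \right)} = -28 + g + q$ ($m{\left(g,q \right)} = \left(g + q\right) + 7 \left(-4\right) = \left(g + q\right) - 28 = -28 + g + q$)
$h \left(46 + m{\left(-6,8 \right)}\right) = 33 \left(46 - 26\right) = 33 \cdot 20 = 660$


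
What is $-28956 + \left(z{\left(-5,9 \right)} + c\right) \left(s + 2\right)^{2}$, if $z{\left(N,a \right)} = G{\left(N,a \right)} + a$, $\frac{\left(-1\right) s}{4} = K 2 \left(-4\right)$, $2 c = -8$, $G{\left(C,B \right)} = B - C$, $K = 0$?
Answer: $-28880$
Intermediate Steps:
$c = -4$ ($c = \frac{1}{2} \left(-8\right) = -4$)
$s = 0$ ($s = - 4 \cdot 0 \cdot 2 \left(-4\right) = - 4 \cdot 0 \left(-4\right) = \left(-4\right) 0 = 0$)
$z{\left(N,a \right)} = - N + 2 a$ ($z{\left(N,a \right)} = \left(a - N\right) + a = - N + 2 a$)
$-28956 + \left(z{\left(-5,9 \right)} + c\right) \left(s + 2\right)^{2} = -28956 + \left(\left(\left(-1\right) \left(-5\right) + 2 \cdot 9\right) - 4\right) \left(0 + 2\right)^{2} = -28956 + \left(\left(5 + 18\right) - 4\right) 2^{2} = -28956 + \left(23 - 4\right) 4 = -28956 + 19 \cdot 4 = -28956 + 76 = -28880$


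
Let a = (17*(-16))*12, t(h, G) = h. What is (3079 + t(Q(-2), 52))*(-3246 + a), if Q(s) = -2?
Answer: -20031270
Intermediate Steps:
a = -3264 (a = -272*12 = -3264)
(3079 + t(Q(-2), 52))*(-3246 + a) = (3079 - 2)*(-3246 - 3264) = 3077*(-6510) = -20031270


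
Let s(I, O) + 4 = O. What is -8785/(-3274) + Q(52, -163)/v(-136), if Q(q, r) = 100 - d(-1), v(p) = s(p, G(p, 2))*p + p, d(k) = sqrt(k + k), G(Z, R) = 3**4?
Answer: 11607985/4341324 + I*sqrt(2)/10608 ≈ 2.6738 + 0.00013332*I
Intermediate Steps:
G(Z, R) = 81
d(k) = sqrt(2)*sqrt(k) (d(k) = sqrt(2*k) = sqrt(2)*sqrt(k))
s(I, O) = -4 + O
v(p) = 78*p (v(p) = (-4 + 81)*p + p = 77*p + p = 78*p)
Q(q, r) = 100 - I*sqrt(2) (Q(q, r) = 100 - sqrt(2)*sqrt(-1) = 100 - sqrt(2)*I = 100 - I*sqrt(2))
-8785/(-3274) + Q(52, -163)/v(-136) = -8785/(-3274) + (100 - I*sqrt(2))/((78*(-136))) = -8785*(-1/3274) + (100 - I*sqrt(2))/(-10608) = 8785/3274 + (100 - I*sqrt(2))*(-1/10608) = 8785/3274 + (-25/2652 + I*sqrt(2)/10608) = 11607985/4341324 + I*sqrt(2)/10608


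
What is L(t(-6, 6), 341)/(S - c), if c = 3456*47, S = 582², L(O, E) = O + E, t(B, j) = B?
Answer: 335/176292 ≈ 0.0019003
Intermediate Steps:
L(O, E) = E + O
S = 338724
c = 162432
L(t(-6, 6), 341)/(S - c) = (341 - 6)/(338724 - 1*162432) = 335/(338724 - 162432) = 335/176292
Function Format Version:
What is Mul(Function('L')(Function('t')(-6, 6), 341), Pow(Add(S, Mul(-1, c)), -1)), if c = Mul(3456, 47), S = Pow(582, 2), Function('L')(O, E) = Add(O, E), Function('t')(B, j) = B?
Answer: Rational(335, 176292) ≈ 0.0019003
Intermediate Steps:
Function('L')(O, E) = Add(E, O)
S = 338724
c = 162432
Mul(Function('L')(Function('t')(-6, 6), 341), Pow(Add(S, Mul(-1, c)), -1)) = Mul(Add(341, -6), Pow(Add(338724, Mul(-1, 162432)), -1)) = Mul(335, Pow(Add(338724, -162432), -1)) = Mul(335, Pow(176292, -1)) = Mul(335, Rational(1, 176292)) = Rational(335, 176292)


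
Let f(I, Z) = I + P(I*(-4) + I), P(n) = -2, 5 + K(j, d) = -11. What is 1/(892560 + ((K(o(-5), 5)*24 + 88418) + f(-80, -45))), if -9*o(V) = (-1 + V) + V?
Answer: 1/980512 ≈ 1.0199e-6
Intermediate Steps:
o(V) = ⅑ - 2*V/9 (o(V) = -((-1 + V) + V)/9 = -(-1 + 2*V)/9 = ⅑ - 2*V/9)
K(j, d) = -16 (K(j, d) = -5 - 11 = -16)
f(I, Z) = -2 + I (f(I, Z) = I - 2 = -2 + I)
1/(892560 + ((K(o(-5), 5)*24 + 88418) + f(-80, -45))) = 1/(892560 + ((-16*24 + 88418) + (-2 - 80))) = 1/(892560 + ((-384 + 88418) - 82)) = 1/(892560 + (88034 - 82)) = 1/(892560 + 87952) = 1/980512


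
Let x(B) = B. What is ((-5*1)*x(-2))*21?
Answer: 210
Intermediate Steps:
((-5*1)*x(-2))*21 = (-5*1*(-2))*21 = -5*(-2)*21 = 10*21 = 210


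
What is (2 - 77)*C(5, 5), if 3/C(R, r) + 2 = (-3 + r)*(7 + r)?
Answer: -225/22 ≈ -10.227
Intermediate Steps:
C(R, r) = 3/(-2 + (-3 + r)*(7 + r))
(2 - 77)*C(5, 5) = (2 - 77)*(3/(-23 + 5² + 4*5)) = -225/(-23 + 25 + 20) = -225/22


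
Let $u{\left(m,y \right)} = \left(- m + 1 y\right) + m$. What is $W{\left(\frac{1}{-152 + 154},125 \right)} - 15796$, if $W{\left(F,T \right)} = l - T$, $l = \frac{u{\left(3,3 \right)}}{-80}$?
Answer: $- \frac{1273683}{80} \approx -15921.0$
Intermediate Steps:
$u{\left(m,y \right)} = y$ ($u{\left(m,y \right)} = \left(- m + y\right) + m = \left(y - m\right) + m = y$)
$l = - \frac{3}{80}$ ($l = \frac{3}{-80} = 3 \left(- \frac{1}{80}\right) = - \frac{3}{80} \approx -0.0375$)
$W{\left(F,T \right)} = - \frac{3}{80} - T$
$W{\left(\frac{1}{-152 + 154},125 \right)} - 15796 = \left(- \frac{3}{80} - 125\right) - 15796 = - \frac{10003}{80} - 15796 = - \frac{1273683}{80}$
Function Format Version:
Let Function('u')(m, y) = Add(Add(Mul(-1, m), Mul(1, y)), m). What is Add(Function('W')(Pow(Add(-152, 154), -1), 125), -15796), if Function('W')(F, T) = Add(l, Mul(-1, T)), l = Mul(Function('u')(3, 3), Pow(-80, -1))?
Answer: Rational(-1273683, 80) ≈ -15921.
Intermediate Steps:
Function('u')(m, y) = y (Function('u')(m, y) = Add(Add(Mul(-1, m), y), m) = Add(Add(y, Mul(-1, m)), m) = y)
l = Rational(-3, 80) (l = Mul(3, Pow(-80, -1)) = Mul(3, Rational(-1, 80)) = Rational(-3, 80) ≈ -0.037500)
Function('W')(F, T) = Add(Rational(-3, 80), Mul(-1, T))
Add(Function('W')(Pow(Add(-152, 154), -1), 125), -15796) = Add(Add(Rational(-3, 80), Mul(-1, 125)), -15796) = Add(Add(Rational(-3, 80), -125), -15796) = Add(Rational(-10003, 80), -15796) = Rational(-1273683, 80)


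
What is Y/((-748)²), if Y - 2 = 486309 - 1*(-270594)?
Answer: 756905/559504 ≈ 1.3528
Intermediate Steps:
Y = 756905 (Y = 2 + (486309 - 1*(-270594)) = 2 + (486309 + 270594) = 2 + 756903 = 756905)
Y/((-748)²) = 756905/((-748)²) = 756905/559504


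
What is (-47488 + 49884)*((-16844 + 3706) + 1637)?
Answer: -27556396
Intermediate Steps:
(-47488 + 49884)*((-16844 + 3706) + 1637) = 2396*(-13138 + 1637) = 2396*(-11501) = -27556396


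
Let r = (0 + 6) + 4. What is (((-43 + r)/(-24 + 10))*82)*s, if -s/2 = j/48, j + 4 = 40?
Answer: -4059/14 ≈ -289.93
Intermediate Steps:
j = 36 (j = -4 + 40 = 36)
r = 10 (r = 6 + 4 = 10)
s = -3/2 (s = -72/48 = -2*3/4 = -3/2 ≈ -1.5000)
(((-43 + r)/(-24 + 10))*82)*s = (((-43 + 10)/(-24 + 10))*82)*(-3/2) = (-33/(-14)*82)*(-3/2) = (-33*(-1/14)*82)*(-3/2) = ((33/14)*82)*(-3/2) = (1353/7)*(-3/2) = -4059/14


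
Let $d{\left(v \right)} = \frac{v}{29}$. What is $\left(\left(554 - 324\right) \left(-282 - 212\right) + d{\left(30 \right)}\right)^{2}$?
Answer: $\frac{10856695502500}{841} \approx 1.2909 \cdot 10^{10}$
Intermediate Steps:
$d{\left(v \right)} = \frac{v}{29}$ ($d{\left(v \right)} = v \frac{1}{29} = \frac{v}{29}$)
$\left(\left(554 - 324\right) \left(-282 - 212\right) + d{\left(30 \right)}\right)^{2} = \left(\left(554 - 324\right) \left(-282 - 212\right) + \frac{1}{29} \cdot 30\right)^{2} = \left(230 \left(-494\right) + \frac{30}{29}\right)^{2} = \left(-113620 + \frac{30}{29}\right)^{2} = \left(- \frac{3294950}{29}\right)^{2} = \frac{10856695502500}{841}$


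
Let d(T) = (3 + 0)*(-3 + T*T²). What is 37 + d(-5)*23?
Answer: -8795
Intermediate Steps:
d(T) = -9 + 3*T³ (d(T) = 3*(-3 + T³) = -9 + 3*T³)
37 + d(-5)*23 = 37 + (-9 + 3*(-5)³)*23 = 37 + (-9 + 3*(-125))*23 = 37 + (-9 - 375)*23 = 37 - 384*23 = 37 - 8832 = -8795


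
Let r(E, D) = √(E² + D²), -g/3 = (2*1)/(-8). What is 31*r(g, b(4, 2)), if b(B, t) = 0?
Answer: 93/4 ≈ 23.250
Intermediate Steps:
g = ¾ (g = -3*2*1/(-8) = -6*(-1)/8 = -3*(-¼) = ¾ ≈ 0.75000)
r(E, D) = √(D² + E²)
31*r(g, b(4, 2)) = 31*√(0² + (¾)²) = 31*√(0 + 9/16) = 31*√(9/16) = 31*(¾) = 93/4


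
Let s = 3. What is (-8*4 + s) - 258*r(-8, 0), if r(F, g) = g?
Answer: -29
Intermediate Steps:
(-8*4 + s) - 258*r(-8, 0) = (-8*4 + 3) - 258*0 = (-32 + 3) + 0 = -29 + 0 = -29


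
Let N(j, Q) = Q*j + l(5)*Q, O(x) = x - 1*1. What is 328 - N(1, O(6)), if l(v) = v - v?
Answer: 323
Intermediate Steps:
l(v) = 0
O(x) = -1 + x (O(x) = x - 1 = -1 + x)
N(j, Q) = Q*j (N(j, Q) = Q*j + 0*Q = Q*j + 0 = Q*j)
328 - N(1, O(6)) = 328 - (-1 + 6) = 328 - 5 = 323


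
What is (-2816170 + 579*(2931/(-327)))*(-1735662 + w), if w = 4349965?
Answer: -803971929830539/109 ≈ -7.3759e+12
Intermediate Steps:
(-2816170 + 579*(2931/(-327)))*(-1735662 + w) = (-2816170 + 579*(2931/(-327)))*(-1735662 + 4349965) = (-2816170 + 579*(2931*(-1/327)))*2614303 = (-2816170 + 579*(-977/109))*2614303 = (-2816170 - 565683/109)*2614303 = -307528213/109*2614303 = -803971929830539/109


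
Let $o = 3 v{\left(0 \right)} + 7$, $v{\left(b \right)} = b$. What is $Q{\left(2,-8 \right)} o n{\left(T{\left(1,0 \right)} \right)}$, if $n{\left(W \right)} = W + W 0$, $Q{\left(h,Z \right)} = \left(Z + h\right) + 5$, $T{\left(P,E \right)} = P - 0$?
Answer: $-7$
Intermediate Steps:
$o = 7$ ($o = 3 \cdot 0 + 7 = 0 + 7 = 7$)
$T{\left(P,E \right)} = P$ ($T{\left(P,E \right)} = P + 0 = P$)
$Q{\left(h,Z \right)} = 5 + Z + h$
$n{\left(W \right)} = W$ ($n{\left(W \right)} = W + 0 = W$)
$Q{\left(2,-8 \right)} o n{\left(T{\left(1,0 \right)} \right)} = \left(5 - 8 + 2\right) 7 \cdot 1 = \left(-1\right) 7 \cdot 1 = \left(-7\right) 1 = -7$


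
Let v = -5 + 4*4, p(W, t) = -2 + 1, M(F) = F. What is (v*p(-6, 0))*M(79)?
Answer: -869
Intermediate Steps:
p(W, t) = -1
v = 11 (v = -5 + 16 = 11)
(v*p(-6, 0))*M(79) = (11*(-1))*79 = -11*79 = -869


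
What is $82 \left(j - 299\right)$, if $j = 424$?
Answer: $10250$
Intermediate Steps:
$82 \left(j - 299\right) = 82 \left(424 - 299\right) = 82 \cdot 125 = 10250$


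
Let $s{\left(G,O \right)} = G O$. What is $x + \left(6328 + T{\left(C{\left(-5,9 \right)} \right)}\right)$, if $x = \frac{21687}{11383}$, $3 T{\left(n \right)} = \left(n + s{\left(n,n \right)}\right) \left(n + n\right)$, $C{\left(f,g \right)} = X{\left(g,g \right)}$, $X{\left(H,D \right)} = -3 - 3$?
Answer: $\frac{70687351}{11383} \approx 6209.9$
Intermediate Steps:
$X{\left(H,D \right)} = -6$ ($X{\left(H,D \right)} = -3 - 3 = -6$)
$C{\left(f,g \right)} = -6$
$T{\left(n \right)} = \frac{2 n \left(n + n^{2}\right)}{3}$ ($T{\left(n \right)} = \frac{\left(n + n n\right) \left(n + n\right)}{3} = \frac{\left(n + n^{2}\right) 2 n}{3} = \frac{2 n \left(n + n^{2}\right)}{3}$)
$x = \frac{21687}{11383}$ ($x = 21687 \cdot \frac{1}{11383} = \frac{21687}{11383} \approx 1.9052$)
$x + \left(6328 + T{\left(C{\left(-5,9 \right)} \right)}\right) = \frac{21687}{11383} + \left(6328 + \frac{2 \left(-6\right)^{2} \left(1 - 6\right)}{3}\right) = \frac{21687}{11383} + \left(6328 + \frac{2}{3} \cdot 36 \left(-5\right)\right) = \frac{21687}{11383} + \left(6328 - 120\right) = \frac{21687}{11383} + 6208 = \frac{70687351}{11383}$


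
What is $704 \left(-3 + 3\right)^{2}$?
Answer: $0$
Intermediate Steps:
$704 \left(-3 + 3\right)^{2} = 704 \cdot 0^{2} = 704 \cdot 0 = 0$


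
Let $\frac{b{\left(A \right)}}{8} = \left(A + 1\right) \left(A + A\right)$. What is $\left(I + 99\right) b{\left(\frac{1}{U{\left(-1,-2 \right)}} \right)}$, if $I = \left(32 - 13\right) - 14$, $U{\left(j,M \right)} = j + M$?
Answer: $- \frac{3328}{9} \approx -369.78$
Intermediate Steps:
$U{\left(j,M \right)} = M + j$
$I = 5$ ($I = 19 - 14 = 5$)
$b{\left(A \right)} = 16 A \left(1 + A\right)$ ($b{\left(A \right)} = 8 \left(A + 1\right) \left(A + A\right) = 8 \left(1 + A\right) 2 A = 8 \cdot 2 A \left(1 + A\right) = 16 A \left(1 + A\right)$)
$\left(I + 99\right) b{\left(\frac{1}{U{\left(-1,-2 \right)}} \right)} = \left(5 + 99\right) \frac{16 \left(1 + \frac{1}{-2 - 1}\right)}{-2 - 1} = 104 \frac{16 \left(1 + \frac{1}{-3}\right)}{-3} = 104 \cdot 16 \left(- \frac{1}{3}\right) \left(1 - \frac{1}{3}\right) = 104 \cdot 16 \left(- \frac{1}{3}\right) \frac{2}{3} = 104 \left(- \frac{32}{9}\right) = - \frac{3328}{9}$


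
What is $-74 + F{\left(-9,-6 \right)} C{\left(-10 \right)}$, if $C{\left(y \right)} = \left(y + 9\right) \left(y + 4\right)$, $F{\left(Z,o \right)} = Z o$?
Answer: $250$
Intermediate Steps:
$C{\left(y \right)} = \left(4 + y\right) \left(9 + y\right)$ ($C{\left(y \right)} = \left(9 + y\right) \left(4 + y\right) = \left(4 + y\right) \left(9 + y\right)$)
$-74 + F{\left(-9,-6 \right)} C{\left(-10 \right)} = -74 + \left(-9\right) \left(-6\right) \left(36 + \left(-10\right)^{2} + 13 \left(-10\right)\right) = -74 + 54 \left(36 + 100 - 130\right) = -74 + 54 \cdot 6 = -74 + 324 = 250$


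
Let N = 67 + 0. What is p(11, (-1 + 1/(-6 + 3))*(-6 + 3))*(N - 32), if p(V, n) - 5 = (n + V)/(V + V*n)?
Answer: 2030/11 ≈ 184.55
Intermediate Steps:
N = 67
p(V, n) = 5 + (V + n)/(V + V*n) (p(V, n) = 5 + (n + V)/(V + V*n) = 5 + (V + n)/(V + V*n))
p(11, (-1 + 1/(-6 + 3))*(-6 + 3))*(N - 32) = (((-1 + 1/(-6 + 3))*(-6 + 3) + 6*11 + 5*11*((-1 + 1/(-6 + 3))*(-6 + 3)))/(11*(1 + (-1 + 1/(-6 + 3))*(-6 + 3))))*(67 - 32) = (((-1 + 1/(-3))*(-3) + 66 + 5*11*((-1 + 1/(-3))*(-3)))/(11*(1 + (-1 + 1/(-3))*(-3))))*35 = (((-1 - 1/3)*(-3) + 66 + 5*11*((-1 - 1/3)*(-3)))/(11*(1 + (-1 - 1/3)*(-3))))*35 = ((-4/3*(-3) + 66 + 5*11*(-4/3*(-3)))/(11*(1 - 4/3*(-3))))*35 = ((4 + 66 + 5*11*4)/(11*(1 + 4)))*35 = ((1/11)*(4 + 66 + 220)/5)*35 = ((1/11)*(1/5)*290)*35 = (58/11)*35 = 2030/11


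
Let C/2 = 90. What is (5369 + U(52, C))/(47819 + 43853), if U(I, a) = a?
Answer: 5549/91672 ≈ 0.060531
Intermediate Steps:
C = 180 (C = 2*90 = 180)
(5369 + U(52, C))/(47819 + 43853) = (5369 + 180)/(47819 + 43853) = 5549/91672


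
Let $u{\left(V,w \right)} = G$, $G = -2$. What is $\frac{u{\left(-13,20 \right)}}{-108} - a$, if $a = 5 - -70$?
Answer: $- \frac{4049}{54} \approx -74.981$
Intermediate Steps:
$u{\left(V,w \right)} = -2$
$a = 75$ ($a = 5 + 70 = 75$)
$\frac{u{\left(-13,20 \right)}}{-108} - a = - \frac{2}{-108} - 75 = \left(-2\right) \left(- \frac{1}{108}\right) - 75 = \frac{1}{54} - 75 = - \frac{4049}{54}$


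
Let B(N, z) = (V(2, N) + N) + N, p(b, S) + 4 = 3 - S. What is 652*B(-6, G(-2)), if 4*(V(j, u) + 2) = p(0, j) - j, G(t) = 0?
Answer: -9943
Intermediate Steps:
p(b, S) = -1 - S (p(b, S) = -4 + (3 - S) = -1 - S)
V(j, u) = -9/4 - j/2 (V(j, u) = -2 + ((-1 - j) - j)/4 = -2 + (-1 - 2*j)/4 = -2 + (-1/4 - j/2) = -9/4 - j/2)
B(N, z) = -13/4 + 2*N (B(N, z) = ((-9/4 - 1/2*2) + N) + N = ((-9/4 - 1) + N) + N = (-13/4 + N) + N = -13/4 + 2*N)
652*B(-6, G(-2)) = 652*(-13/4 + 2*(-6)) = 652*(-13/4 - 12) = 652*(-61/4) = -9943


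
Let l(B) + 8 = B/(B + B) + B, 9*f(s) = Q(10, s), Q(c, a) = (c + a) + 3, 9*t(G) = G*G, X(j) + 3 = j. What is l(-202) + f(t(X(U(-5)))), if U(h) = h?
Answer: -33577/162 ≈ -207.27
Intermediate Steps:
X(j) = -3 + j
t(G) = G²/9 (t(G) = (G*G)/9 = G²/9)
Q(c, a) = 3 + a + c (Q(c, a) = (a + c) + 3 = 3 + a + c)
f(s) = 13/9 + s/9 (f(s) = (3 + s + 10)/9 = (13 + s)/9 = 13/9 + s/9)
l(B) = -15/2 + B (l(B) = -8 + (B/(B + B) + B) = -8 + (B/((2*B)) + B) = -8 + (B*(1/(2*B)) + B) = -8 + (½ + B) = -15/2 + B)
l(-202) + f(t(X(U(-5)))) = (-15/2 - 202) + (13/9 + ((-3 - 5)²/9)/9) = -419/2 + (13/9 + ((⅑)*(-8)²)/9) = -419/2 + (13/9 + ((⅑)*64)/9) = -419/2 + (13/9 + (⅑)*(64/9)) = -419/2 + (13/9 + 64/81) = -419/2 + 181/81 = -33577/162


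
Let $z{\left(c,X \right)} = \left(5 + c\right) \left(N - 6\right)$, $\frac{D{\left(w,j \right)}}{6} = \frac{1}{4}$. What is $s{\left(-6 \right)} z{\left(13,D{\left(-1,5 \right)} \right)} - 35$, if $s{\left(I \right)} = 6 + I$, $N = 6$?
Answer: $-35$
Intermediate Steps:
$D{\left(w,j \right)} = \frac{3}{2}$ ($D{\left(w,j \right)} = \frac{6}{4} = 6 \cdot \frac{1}{4} = \frac{3}{2}$)
$z{\left(c,X \right)} = 0$ ($z{\left(c,X \right)} = \left(5 + c\right) \left(6 - 6\right) = \left(5 + c\right) 0 = 0$)
$s{\left(-6 \right)} z{\left(13,D{\left(-1,5 \right)} \right)} - 35 = \left(6 - 6\right) 0 - 35 = 0 \cdot 0 - 35 = 0 - 35 = -35$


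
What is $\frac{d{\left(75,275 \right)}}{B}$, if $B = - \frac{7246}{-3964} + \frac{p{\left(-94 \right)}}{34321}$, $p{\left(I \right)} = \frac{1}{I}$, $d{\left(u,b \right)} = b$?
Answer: $\frac{7992846085}{53129211} \approx 150.44$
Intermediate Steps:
$B = \frac{2922106605}{1598569217}$ ($B = - \frac{7246}{-3964} + \frac{1}{\left(-94\right) 34321} = \left(-7246\right) \left(- \frac{1}{3964}\right) - \frac{1}{3226174} = \frac{3623}{1982} - \frac{1}{3226174} = \frac{2922106605}{1598569217} \approx 1.828$)
$\frac{d{\left(75,275 \right)}}{B} = \frac{275}{\frac{2922106605}{1598569217}} = 275 \cdot \frac{1598569217}{2922106605} = \frac{7992846085}{53129211}$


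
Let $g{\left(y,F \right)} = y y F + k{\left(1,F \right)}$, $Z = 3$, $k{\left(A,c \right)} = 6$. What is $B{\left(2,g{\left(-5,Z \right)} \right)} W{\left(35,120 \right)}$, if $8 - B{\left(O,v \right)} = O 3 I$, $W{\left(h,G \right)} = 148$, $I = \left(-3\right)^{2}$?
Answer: $-6808$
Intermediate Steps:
$I = 9$
$g{\left(y,F \right)} = 6 + F y^{2}$ ($g{\left(y,F \right)} = y y F + 6 = y^{2} F + 6 = F y^{2} + 6 = 6 + F y^{2}$)
$B{\left(O,v \right)} = 8 - 27 O$ ($B{\left(O,v \right)} = 8 - O 3 \cdot 9 = 8 - 3 O 9 = 8 - 27 O$)
$B{\left(2,g{\left(-5,Z \right)} \right)} W{\left(35,120 \right)} = \left(8 - 54\right) 148 = \left(-46\right) 148 = -6808$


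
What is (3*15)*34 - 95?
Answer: 1435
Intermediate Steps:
(3*15)*34 - 95 = 45*34 - 95 = 1530 - 95 = 1435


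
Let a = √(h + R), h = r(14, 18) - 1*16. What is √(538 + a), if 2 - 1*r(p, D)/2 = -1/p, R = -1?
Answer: √(26362 + 21*I*√70)/7 ≈ 23.195 + 0.077294*I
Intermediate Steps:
r(p, D) = 4 + 2/p (r(p, D) = 4 - (-2)/p = 4 + 2/p)
h = -83/7 (h = (4 + 2/14) - 1*16 = (4 + 2*(1/14)) - 16 = (4 + ⅐) - 16 = 29/7 - 16 = -83/7 ≈ -11.857)
a = 3*I*√70/7 (a = √(-83/7 - 1) = √(-90/7) = 3*I*√70/7 ≈ 3.5857*I)
√(538 + a) = √(538 + 3*I*√70/7)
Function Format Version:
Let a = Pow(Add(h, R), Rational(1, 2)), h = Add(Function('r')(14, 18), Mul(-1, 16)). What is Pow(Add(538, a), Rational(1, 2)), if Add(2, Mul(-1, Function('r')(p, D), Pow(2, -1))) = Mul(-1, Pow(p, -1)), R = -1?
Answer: Mul(Rational(1, 7), Pow(Add(26362, Mul(21, I, Pow(70, Rational(1, 2)))), Rational(1, 2))) ≈ Add(23.195, Mul(0.077294, I))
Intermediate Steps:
Function('r')(p, D) = Add(4, Mul(2, Pow(p, -1))) (Function('r')(p, D) = Add(4, Mul(-2, Mul(-1, Pow(p, -1)))) = Add(4, Mul(2, Pow(p, -1))))
h = Rational(-83, 7) (h = Add(Add(4, Mul(2, Pow(14, -1))), Mul(-1, 16)) = Add(Add(4, Mul(2, Rational(1, 14))), -16) = Add(Add(4, Rational(1, 7)), -16) = Add(Rational(29, 7), -16) = Rational(-83, 7) ≈ -11.857)
a = Mul(Rational(3, 7), I, Pow(70, Rational(1, 2))) (a = Pow(Add(Rational(-83, 7), -1), Rational(1, 2)) = Pow(Rational(-90, 7), Rational(1, 2)) = Mul(Rational(3, 7), I, Pow(70, Rational(1, 2))) ≈ Mul(3.5857, I))
Pow(Add(538, a), Rational(1, 2)) = Pow(Add(538, Mul(Rational(3, 7), I, Pow(70, Rational(1, 2)))), Rational(1, 2))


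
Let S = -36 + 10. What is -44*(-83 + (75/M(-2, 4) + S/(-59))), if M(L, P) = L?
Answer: 311674/59 ≈ 5282.6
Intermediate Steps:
S = -26
-44*(-83 + (75/M(-2, 4) + S/(-59))) = -44*(-83 + (75/(-2) - 26/(-59))) = -44*(-83 + (75*(-½) - 26*(-1/59))) = -44*(-83 + (-75/2 + 26/59)) = -44*(-83 - 4373/118) = -44*(-14167/118) = 311674/59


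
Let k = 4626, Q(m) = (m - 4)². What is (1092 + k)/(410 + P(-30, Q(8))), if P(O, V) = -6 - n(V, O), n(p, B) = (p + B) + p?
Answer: 953/67 ≈ 14.224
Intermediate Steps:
Q(m) = (-4 + m)²
n(p, B) = B + 2*p (n(p, B) = (B + p) + p = B + 2*p)
P(O, V) = -6 - O - 2*V (P(O, V) = -6 - (O + 2*V) = -6 + (-O - 2*V) = -6 - O - 2*V)
(1092 + k)/(410 + P(-30, Q(8))) = (1092 + 4626)/(410 + (-6 - 1*(-30) - 2*(-4 + 8)²)) = 5718/(410 + (-6 + 30 - 2*4²)) = 5718/(410 + (-6 + 30 - 2*16)) = 5718/(410 + (-6 + 30 - 32)) = 5718/(410 - 8) = 5718/402 = 5718*(1/402) = 953/67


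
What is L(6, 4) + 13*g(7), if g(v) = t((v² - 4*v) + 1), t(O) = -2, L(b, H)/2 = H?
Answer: -18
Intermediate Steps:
L(b, H) = 2*H
g(v) = -2
L(6, 4) + 13*g(7) = 2*4 + 13*(-2) = 8 - 26 = -18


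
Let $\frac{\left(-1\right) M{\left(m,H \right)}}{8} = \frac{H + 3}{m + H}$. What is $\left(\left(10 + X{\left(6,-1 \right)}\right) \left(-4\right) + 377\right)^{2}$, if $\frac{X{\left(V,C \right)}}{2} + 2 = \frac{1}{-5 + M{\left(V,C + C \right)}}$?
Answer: $\frac{6145441}{49} \approx 1.2542 \cdot 10^{5}$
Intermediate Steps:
$M{\left(m,H \right)} = - \frac{8 \left(3 + H\right)}{H + m}$ ($M{\left(m,H \right)} = - 8 \frac{H + 3}{m + H} = - 8 \frac{3 + H}{H + m} = - \frac{8 \left(3 + H\right)}{H + m}$)
$X{\left(V,C \right)} = -4 + \frac{2}{-5 + \frac{8 \left(-3 - 2 C\right)}{V + 2 C}}$ ($X{\left(V,C \right)} = -4 + \frac{2}{-5 + \frac{8 \left(-3 - \left(C + C\right)\right)}{\left(C + C\right) + V}} = -4 + \frac{2}{-5 + \frac{8 \left(-3 - 2 C\right)}{2 C + V}} = -4 + \frac{2}{-5 + \frac{8 \left(-3 - 2 C\right)}{V + 2 C}}$)
$\left(\left(10 + X{\left(6,-1 \right)}\right) \left(-4\right) + 377\right)^{2} = \left(\left(10 + \frac{2 \left(-48 - -54 - 66\right)}{24 + 5 \cdot 6 + 26 \left(-1\right)}\right) \left(-4\right) + 377\right)^{2} = \left(\left(10 + \frac{2 \left(-48 + 54 - 66\right)}{24 + 30 - 26}\right) \left(-4\right) + 377\right)^{2} = \left(\left(10 + 2 \cdot \frac{1}{28} \left(-60\right)\right) \left(-4\right) + 377\right)^{2} = \left(\left(10 - \frac{30}{7}\right) \left(-4\right) + 377\right)^{2} = \left(\frac{40}{7} \left(-4\right) + 377\right)^{2} = \left(- \frac{160}{7} + 377\right)^{2} = \left(\frac{2479}{7}\right)^{2} = \frac{6145441}{49}$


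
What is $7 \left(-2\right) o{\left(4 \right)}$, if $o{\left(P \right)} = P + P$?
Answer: $-112$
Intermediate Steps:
$o{\left(P \right)} = 2 P$
$7 \left(-2\right) o{\left(4 \right)} = 7 \left(-2\right) 2 \cdot 4 = \left(-14\right) 8 = -112$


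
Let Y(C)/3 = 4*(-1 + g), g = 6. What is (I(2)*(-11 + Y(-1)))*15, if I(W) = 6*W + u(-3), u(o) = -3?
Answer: 6615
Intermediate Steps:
I(W) = -3 + 6*W (I(W) = 6*W - 3 = -3 + 6*W)
Y(C) = 60 (Y(C) = 3*(4*(-1 + 6)) = 3*(4*5) = 3*20 = 60)
(I(2)*(-11 + Y(-1)))*15 = ((-3 + 6*2)*(-11 + 60))*15 = ((-3 + 12)*49)*15 = (9*49)*15 = 441*15 = 6615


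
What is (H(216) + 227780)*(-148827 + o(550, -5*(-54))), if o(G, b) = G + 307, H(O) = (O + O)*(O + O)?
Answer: -61319359880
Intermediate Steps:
H(O) = 4*O² (H(O) = (2*O)*(2*O) = 4*O²)
o(G, b) = 307 + G
(H(216) + 227780)*(-148827 + o(550, -5*(-54))) = (4*216² + 227780)*(-148827 + (307 + 550)) = (4*46656 + 227780)*(-148827 + 857) = (186624 + 227780)*(-147970) = 414404*(-147970) = -61319359880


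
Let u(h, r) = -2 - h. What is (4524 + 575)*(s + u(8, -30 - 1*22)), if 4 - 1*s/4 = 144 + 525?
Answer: -13614330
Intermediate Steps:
s = -2660 (s = 16 - 4*(144 + 525) = 16 - 4*669 = 16 - 2676 = -2660)
(4524 + 575)*(s + u(8, -30 - 1*22)) = (4524 + 575)*(-2660 + (-2 - 1*8)) = 5099*(-2660 + (-2 - 8)) = 5099*(-2660 - 10) = 5099*(-2670) = -13614330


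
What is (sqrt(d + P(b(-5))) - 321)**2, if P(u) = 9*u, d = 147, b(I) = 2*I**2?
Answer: (321 - sqrt(597))**2 ≈ 87952.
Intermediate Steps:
(sqrt(d + P(b(-5))) - 321)**2 = (sqrt(147 + 9*(2*(-5)**2)) - 321)**2 = (sqrt(147 + 9*(2*25)) - 321)**2 = (sqrt(147 + 9*50) - 321)**2 = (sqrt(147 + 450) - 321)**2 = (sqrt(597) - 321)**2 = (-321 + sqrt(597))**2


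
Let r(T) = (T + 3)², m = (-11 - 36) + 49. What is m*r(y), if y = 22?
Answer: 1250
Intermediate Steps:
m = 2 (m = -47 + 49 = 2)
r(T) = (3 + T)²
m*r(y) = 2*(3 + 22)² = 2*25² = 2*625 = 1250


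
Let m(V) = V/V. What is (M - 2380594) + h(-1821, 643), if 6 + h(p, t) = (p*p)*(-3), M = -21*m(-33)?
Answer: -12328744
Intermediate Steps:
m(V) = 1
M = -21 (M = -21*1 = -21)
h(p, t) = -6 - 3*p² (h(p, t) = -6 + (p*p)*(-3) = -6 + p²*(-3) = -6 - 3*p²)
(M - 2380594) + h(-1821, 643) = (-21 - 2380594) + (-6 - 3*(-1821)²) = -2380615 + (-6 - 3*3316041) = -2380615 + (-6 - 9948123) = -2380615 - 9948129 = -12328744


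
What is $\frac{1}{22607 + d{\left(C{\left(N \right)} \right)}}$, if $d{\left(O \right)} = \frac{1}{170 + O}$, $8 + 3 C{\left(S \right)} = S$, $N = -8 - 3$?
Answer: $\frac{491}{11100040} \approx 4.4234 \cdot 10^{-5}$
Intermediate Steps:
$N = -11$
$C{\left(S \right)} = - \frac{8}{3} + \frac{S}{3}$
$\frac{1}{22607 + d{\left(C{\left(N \right)} \right)}} = \frac{1}{22607 + \frac{1}{170 + \left(- \frac{8}{3} + \frac{1}{3} \left(-11\right)\right)}} = \frac{1}{22607 + \frac{1}{170 - \frac{19}{3}}} = \frac{1}{22607 + \frac{1}{\frac{491}{3}}} = \frac{1}{22607 + \frac{3}{491}} = \frac{1}{\frac{11100040}{491}} = \frac{491}{11100040}$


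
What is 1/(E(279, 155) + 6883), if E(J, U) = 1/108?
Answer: 108/743365 ≈ 0.00014529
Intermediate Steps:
E(J, U) = 1/108
1/(E(279, 155) + 6883) = 1/(1/108 + 6883) = 1/(743365/108) = 108/743365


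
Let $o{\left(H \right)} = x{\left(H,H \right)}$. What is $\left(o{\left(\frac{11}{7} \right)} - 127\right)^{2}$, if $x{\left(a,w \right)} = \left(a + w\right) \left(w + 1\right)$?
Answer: $\frac{33953929}{2401} \approx 14142.0$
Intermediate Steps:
$x{\left(a,w \right)} = \left(1 + w\right) \left(a + w\right)$ ($x{\left(a,w \right)} = \left(a + w\right) \left(1 + w\right) = \left(1 + w\right) \left(a + w\right)$)
$o{\left(H \right)} = 2 H + 2 H^{2}$ ($o{\left(H \right)} = H + H + H^{2} + H H = H + H + H^{2} + H^{2} = 2 H + 2 H^{2}$)
$\left(o{\left(\frac{11}{7} \right)} - 127\right)^{2} = \left(2 \cdot \frac{11}{7} \left(1 + \frac{11}{7}\right) - 127\right)^{2} = \left(2 \cdot \frac{11}{7} \cdot \frac{18}{7} - 127\right)^{2} = \left(\frac{396}{49} - 127\right)^{2} = \left(- \frac{5827}{49}\right)^{2} = \frac{33953929}{2401}$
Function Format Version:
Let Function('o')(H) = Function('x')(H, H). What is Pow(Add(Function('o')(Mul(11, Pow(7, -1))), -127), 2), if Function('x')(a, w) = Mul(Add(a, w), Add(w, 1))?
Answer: Rational(33953929, 2401) ≈ 14142.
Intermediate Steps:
Function('x')(a, w) = Mul(Add(1, w), Add(a, w)) (Function('x')(a, w) = Mul(Add(a, w), Add(1, w)) = Mul(Add(1, w), Add(a, w)))
Function('o')(H) = Add(Mul(2, H), Mul(2, Pow(H, 2))) (Function('o')(H) = Add(H, H, Pow(H, 2), Mul(H, H)) = Add(H, H, Pow(H, 2), Pow(H, 2)) = Add(Mul(2, H), Mul(2, Pow(H, 2))))
Pow(Add(Function('o')(Mul(11, Pow(7, -1))), -127), 2) = Pow(Add(Mul(2, Mul(11, Pow(7, -1)), Add(1, Mul(11, Pow(7, -1)))), -127), 2) = Pow(Add(Mul(2, Mul(11, Rational(1, 7)), Add(1, Mul(11, Rational(1, 7)))), -127), 2) = Pow(Add(Mul(2, Rational(11, 7), Add(1, Rational(11, 7))), -127), 2) = Pow(Add(Mul(2, Rational(11, 7), Rational(18, 7)), -127), 2) = Pow(Add(Rational(396, 49), -127), 2) = Pow(Rational(-5827, 49), 2) = Rational(33953929, 2401)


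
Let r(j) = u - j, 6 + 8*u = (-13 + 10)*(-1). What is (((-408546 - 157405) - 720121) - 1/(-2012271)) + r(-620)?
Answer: -20693428288741/16098168 ≈ -1.2855e+6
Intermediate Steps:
u = -3/8 (u = -¾ + ((-13 + 10)*(-1))/8 = -¾ + (-3*(-1))/8 = -¾ + (⅛)*3 = -¾ + 3/8 = -3/8 ≈ -0.37500)
r(j) = -3/8 - j
(((-408546 - 157405) - 720121) - 1/(-2012271)) + r(-620) = (((-408546 - 157405) - 720121) - 1/(-2012271)) + (-3/8 - 1*(-620)) = ((-565951 - 720121) - 1*(-1/2012271)) + (-3/8 + 620) = (-1286072 + 1/2012271) + 4957/8 = -2587925389511/2012271 + 4957/8 = -20693428288741/16098168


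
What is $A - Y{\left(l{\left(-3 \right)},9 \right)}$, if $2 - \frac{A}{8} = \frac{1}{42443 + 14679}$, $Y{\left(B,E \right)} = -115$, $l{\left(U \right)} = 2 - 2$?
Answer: $\frac{3741487}{28561} \approx 131.0$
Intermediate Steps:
$l{\left(U \right)} = 0$
$A = \frac{456972}{28561}$ ($A = 16 - \frac{8}{42443 + 14679} = 16 - \frac{8}{57122} = 16 - \frac{4}{28561} = \frac{456972}{28561} \approx 16.0$)
$A - Y{\left(l{\left(-3 \right)},9 \right)} = \frac{456972}{28561} - -115 = \frac{456972}{28561} + 115 = \frac{3741487}{28561}$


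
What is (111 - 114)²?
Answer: 9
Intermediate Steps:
(111 - 114)² = (-3)² = 9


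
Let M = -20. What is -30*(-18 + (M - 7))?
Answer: 1350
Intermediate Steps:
-30*(-18 + (M - 7)) = -30*(-18 + (-20 - 7)) = -30*(-18 - 27) = -30*(-45) = 1350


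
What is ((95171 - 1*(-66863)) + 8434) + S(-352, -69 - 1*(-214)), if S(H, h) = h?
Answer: 170613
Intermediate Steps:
((95171 - 1*(-66863)) + 8434) + S(-352, -69 - 1*(-214)) = ((95171 - 1*(-66863)) + 8434) + (-69 - 1*(-214)) = ((95171 + 66863) + 8434) + (-69 + 214) = (162034 + 8434) + 145 = 170468 + 145 = 170613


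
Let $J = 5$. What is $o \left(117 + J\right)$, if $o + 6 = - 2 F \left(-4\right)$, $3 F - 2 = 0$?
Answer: $- \frac{244}{3} \approx -81.333$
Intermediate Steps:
$F = \frac{2}{3}$ ($F = \frac{2}{3} + \frac{1}{3} \cdot 0 = \frac{2}{3} + 0 = \frac{2}{3} \approx 0.66667$)
$o = - \frac{2}{3}$ ($o = -6 + \left(-2\right) \frac{2}{3} \left(-4\right) = -6 - - \frac{16}{3} = -6 + \frac{16}{3} = - \frac{2}{3} \approx -0.66667$)
$o \left(117 + J\right) = - \frac{2 \left(117 + 5\right)}{3} = \left(- \frac{2}{3}\right) 122 = - \frac{244}{3}$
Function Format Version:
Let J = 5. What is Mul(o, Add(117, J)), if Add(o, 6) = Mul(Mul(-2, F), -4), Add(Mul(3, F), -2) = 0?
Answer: Rational(-244, 3) ≈ -81.333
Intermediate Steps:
F = Rational(2, 3) (F = Add(Rational(2, 3), Mul(Rational(1, 3), 0)) = Add(Rational(2, 3), 0) = Rational(2, 3) ≈ 0.66667)
o = Rational(-2, 3) (o = Add(-6, Mul(Mul(-2, Rational(2, 3)), -4)) = Add(-6, Mul(Rational(-4, 3), -4)) = Add(-6, Rational(16, 3)) = Rational(-2, 3) ≈ -0.66667)
Mul(o, Add(117, J)) = Mul(Rational(-2, 3), Add(117, 5)) = Mul(Rational(-2, 3), 122) = Rational(-244, 3)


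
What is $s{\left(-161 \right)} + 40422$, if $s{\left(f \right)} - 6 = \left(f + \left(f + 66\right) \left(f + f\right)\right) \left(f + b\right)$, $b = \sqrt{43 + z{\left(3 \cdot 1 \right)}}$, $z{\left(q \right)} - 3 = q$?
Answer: $-4645638$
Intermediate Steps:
$z{\left(q \right)} = 3 + q$
$b = 7$ ($b = \sqrt{43 + \left(3 + 3 \cdot 1\right)} = \sqrt{43 + \left(3 + 3\right)} = \sqrt{43 + 6} = \sqrt{49} = 7$)
$s{\left(f \right)} = 6 + \left(7 + f\right) \left(f + 2 f \left(66 + f\right)\right)$ ($s{\left(f \right)} = 6 + \left(f + \left(f + 66\right) \left(f + f\right)\right) \left(f + 7\right) = 6 + \left(f + \left(66 + f\right) 2 f\right) \left(7 + f\right) = 6 + \left(f + 2 f \left(66 + f\right)\right) \left(7 + f\right) = 6 + \left(7 + f\right) \left(f + 2 f \left(66 + f\right)\right)$)
$s{\left(-161 \right)} + 40422 = \left(6 + 2 \left(-161\right)^{3} + 147 \left(-161\right)^{2} + 931 \left(-161\right)\right) + 40422 = \left(6 + 2 \left(-4173281\right) + 147 \cdot 25921 - 149891\right) + 40422 = \left(6 - 8346562 + 3810387 - 149891\right) + 40422 = -4686060 + 40422 = -4645638$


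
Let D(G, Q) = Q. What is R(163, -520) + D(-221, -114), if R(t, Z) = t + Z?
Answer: -471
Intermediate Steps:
R(t, Z) = Z + t
R(163, -520) + D(-221, -114) = (-520 + 163) - 114 = -357 - 114 = -471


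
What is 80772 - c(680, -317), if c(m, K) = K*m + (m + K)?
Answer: 295969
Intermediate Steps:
c(m, K) = K + m + K*m (c(m, K) = K*m + (K + m) = K + m + K*m)
80772 - c(680, -317) = 80772 - (-317 + 680 - 317*680) = 80772 - (-317 + 680 - 215560) = 80772 - 1*(-215197) = 80772 + 215197 = 295969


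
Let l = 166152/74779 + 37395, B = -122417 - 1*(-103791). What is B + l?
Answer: 1403693203/74779 ≈ 18771.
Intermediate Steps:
B = -18626 (B = -122417 + 103791 = -18626)
l = 2796526857/74779 (l = 166152*(1/74779) + 37395 = 166152/74779 + 37395 = 2796526857/74779 ≈ 37397.)
B + l = -18626 + 2796526857/74779 = 1403693203/74779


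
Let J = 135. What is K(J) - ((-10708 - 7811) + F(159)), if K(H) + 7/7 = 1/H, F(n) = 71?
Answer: 2490346/135 ≈ 18447.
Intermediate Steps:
K(H) = -1 + 1/H
K(J) - ((-10708 - 7811) + F(159)) = (1 - 1*135)/135 - ((-10708 - 7811) + 71) = (1 - 135)/135 - (-18519 + 71) = (1/135)*(-134) - 1*(-18448) = -134/135 + 18448 = 2490346/135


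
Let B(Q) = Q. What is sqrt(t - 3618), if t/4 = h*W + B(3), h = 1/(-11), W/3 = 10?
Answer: I*sqrt(437646)/11 ≈ 60.141*I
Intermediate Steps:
W = 30 (W = 3*10 = 30)
h = -1/11 ≈ -0.090909
t = 12/11 (t = 4*(-1/11*30 + 3) = 4*(-30/11 + 3) = 4*(3/11) = 12/11 ≈ 1.0909)
sqrt(t - 3618) = sqrt(12/11 - 3618) = sqrt(-39786/11) = I*sqrt(437646)/11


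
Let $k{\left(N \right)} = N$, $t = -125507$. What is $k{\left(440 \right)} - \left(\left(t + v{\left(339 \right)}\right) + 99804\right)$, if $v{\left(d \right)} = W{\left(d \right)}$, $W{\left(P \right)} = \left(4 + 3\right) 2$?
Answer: $26129$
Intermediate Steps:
$W{\left(P \right)} = 14$ ($W{\left(P \right)} = 7 \cdot 2 = 14$)
$v{\left(d \right)} = 14$
$k{\left(440 \right)} - \left(\left(t + v{\left(339 \right)}\right) + 99804\right) = 440 - \left(\left(-125507 + 14\right) + 99804\right) = 440 - \left(-125493 + 99804\right) = 440 - -25689 = 440 + 25689 = 26129$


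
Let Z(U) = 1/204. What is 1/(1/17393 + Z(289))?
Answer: 3548172/17597 ≈ 201.64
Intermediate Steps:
Z(U) = 1/204
1/(1/17393 + Z(289)) = 1/(1/17393 + 1/204) = 1/(17597/3548172) = 3548172/17597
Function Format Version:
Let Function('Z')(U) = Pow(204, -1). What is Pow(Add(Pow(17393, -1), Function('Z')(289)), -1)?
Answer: Rational(3548172, 17597) ≈ 201.64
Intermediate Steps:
Function('Z')(U) = Rational(1, 204)
Pow(Add(Pow(17393, -1), Function('Z')(289)), -1) = Pow(Add(Pow(17393, -1), Rational(1, 204)), -1) = Pow(Add(Rational(1, 17393), Rational(1, 204)), -1) = Pow(Rational(17597, 3548172), -1) = Rational(3548172, 17597)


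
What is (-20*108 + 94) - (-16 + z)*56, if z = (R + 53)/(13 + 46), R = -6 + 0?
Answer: -71662/59 ≈ -1214.6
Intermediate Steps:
R = -6
z = 47/59 (z = (-6 + 53)/(13 + 46) = 47/59 ≈ 0.79661)
(-20*108 + 94) - (-16 + z)*56 = (-20*108 + 94) - (-16 + 47/59)*56 = (-2160 + 94) - (-897)*56/59 = -2066 - 1*(-50232/59) = -2066 + 50232/59 = -71662/59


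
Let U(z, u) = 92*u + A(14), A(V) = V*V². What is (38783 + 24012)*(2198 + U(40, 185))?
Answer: 1379103790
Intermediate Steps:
A(V) = V³
U(z, u) = 2744 + 92*u (U(z, u) = 92*u + 14³ = 92*u + 2744 = 2744 + 92*u)
(38783 + 24012)*(2198 + U(40, 185)) = (38783 + 24012)*(2198 + (2744 + 92*185)) = 62795*(2198 + (2744 + 17020)) = 62795*(2198 + 19764) = 62795*21962 = 1379103790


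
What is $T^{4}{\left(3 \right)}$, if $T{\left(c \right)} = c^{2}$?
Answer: $6561$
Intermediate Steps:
$T^{4}{\left(3 \right)} = \left(3^{2}\right)^{4} = 9^{4} = 6561$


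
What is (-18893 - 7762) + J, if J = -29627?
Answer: -56282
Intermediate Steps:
(-18893 - 7762) + J = (-18893 - 7762) - 29627 = -26655 - 29627 = -56282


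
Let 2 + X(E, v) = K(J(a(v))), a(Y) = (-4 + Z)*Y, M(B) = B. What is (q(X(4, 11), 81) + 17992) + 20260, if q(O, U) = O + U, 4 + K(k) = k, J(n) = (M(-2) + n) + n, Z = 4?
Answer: 38325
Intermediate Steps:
a(Y) = 0 (a(Y) = (-4 + 4)*Y = 0*Y = 0)
J(n) = -2 + 2*n (J(n) = (-2 + n) + n = -2 + 2*n)
K(k) = -4 + k
X(E, v) = -8 (X(E, v) = -2 + (-4 + (-2 + 2*0)) = -2 + (-4 + (-2 + 0)) = -2 + (-4 - 2) = -2 - 6 = -8)
(q(X(4, 11), 81) + 17992) + 20260 = ((-8 + 81) + 17992) + 20260 = (73 + 17992) + 20260 = 18065 + 20260 = 38325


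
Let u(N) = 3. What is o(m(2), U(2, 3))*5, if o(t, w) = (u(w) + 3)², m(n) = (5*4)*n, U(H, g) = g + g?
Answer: 180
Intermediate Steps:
U(H, g) = 2*g
m(n) = 20*n
o(t, w) = 36 (o(t, w) = (3 + 3)² = 6² = 36)
o(m(2), U(2, 3))*5 = 36*5 = 180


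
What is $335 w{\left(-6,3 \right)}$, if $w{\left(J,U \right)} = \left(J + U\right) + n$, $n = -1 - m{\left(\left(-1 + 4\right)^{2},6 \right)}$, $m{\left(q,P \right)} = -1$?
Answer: $-1005$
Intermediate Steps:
$n = 0$ ($n = -1 - -1 = -1 + 1 = 0$)
$w{\left(J,U \right)} = J + U$ ($w{\left(J,U \right)} = \left(J + U\right) + 0 = J + U$)
$335 w{\left(-6,3 \right)} = 335 \left(-6 + 3\right) = 335 \left(-3\right) = -1005$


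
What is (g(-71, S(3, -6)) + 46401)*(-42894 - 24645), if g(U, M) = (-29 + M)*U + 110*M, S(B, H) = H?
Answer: -3257135814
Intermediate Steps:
g(U, M) = 110*M + U*(-29 + M) (g(U, M) = U*(-29 + M) + 110*M = 110*M + U*(-29 + M))
(g(-71, S(3, -6)) + 46401)*(-42894 - 24645) = ((-29*(-71) + 110*(-6) - 6*(-71)) + 46401)*(-42894 - 24645) = ((2059 - 660 + 426) + 46401)*(-67539) = (1825 + 46401)*(-67539) = 48226*(-67539) = -3257135814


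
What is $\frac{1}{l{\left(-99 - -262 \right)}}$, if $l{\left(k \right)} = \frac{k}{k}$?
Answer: $1$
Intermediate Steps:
$l{\left(k \right)} = 1$
$\frac{1}{l{\left(-99 - -262 \right)}} = 1^{-1} = 1$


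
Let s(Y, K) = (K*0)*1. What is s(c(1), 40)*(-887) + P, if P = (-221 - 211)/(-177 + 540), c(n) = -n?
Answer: -144/121 ≈ -1.1901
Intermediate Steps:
s(Y, K) = 0 (s(Y, K) = 0*1 = 0)
P = -144/121 (P = -432/363 = -432*1/363 = -144/121 ≈ -1.1901)
s(c(1), 40)*(-887) + P = 0*(-887) - 144/121 = 0 - 144/121 = -144/121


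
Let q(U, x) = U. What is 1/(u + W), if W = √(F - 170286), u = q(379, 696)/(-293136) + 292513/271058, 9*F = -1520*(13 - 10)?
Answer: 1701238066891764022992/269572108877806677813382585 - 526116022119485651712*I*√1537134/269572108877806677813382585 ≈ 6.3109e-6 - 0.0024197*I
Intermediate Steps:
F = -1520/3 (F = (-1520*(13 - 10))/9 = (-1520*3)/9 = (-190*24)/9 = (⅑)*(-4560) = -1520/3 ≈ -506.67)
u = 42821679893/39728428944 (u = 379/(-293136) + 292513/271058 = 379*(-1/293136) + 292513*(1/271058) = -379/293136 + 292513/271058 = 42821679893/39728428944 ≈ 1.0779)
W = I*√1537134/3 (W = √(-1520/3 - 170286) = √(-512378/3) = I*√1537134/3 ≈ 413.27*I)
1/(u + W) = 1/(42821679893/39728428944 + I*√1537134/3)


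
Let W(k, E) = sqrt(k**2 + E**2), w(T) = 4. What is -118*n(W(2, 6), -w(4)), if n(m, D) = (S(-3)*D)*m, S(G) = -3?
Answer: -2832*sqrt(10) ≈ -8955.6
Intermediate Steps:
W(k, E) = sqrt(E**2 + k**2)
n(m, D) = -3*D*m (n(m, D) = (-3*D)*m = -3*D*m)
-118*n(W(2, 6), -w(4)) = -(-354)*(-1*4)*sqrt(6**2 + 2**2) = -(-354)*(-4)*sqrt(36 + 4) = -(-354)*(-4)*sqrt(40) = -(-354)*(-4)*2*sqrt(10) = -2832*sqrt(10)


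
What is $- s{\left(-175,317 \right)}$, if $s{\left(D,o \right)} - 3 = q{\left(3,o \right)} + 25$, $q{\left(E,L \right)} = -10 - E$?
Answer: $-15$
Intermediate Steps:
$s{\left(D,o \right)} = 15$ ($s{\left(D,o \right)} = 3 + \left(\left(-10 - 3\right) + 25\right) = 3 + \left(-13 + 25\right) = 3 + 12 = 15$)
$- s{\left(-175,317 \right)} = \left(-1\right) 15 = -15$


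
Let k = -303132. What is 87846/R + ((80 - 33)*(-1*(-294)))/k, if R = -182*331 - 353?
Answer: -4577705897/3061380590 ≈ -1.4953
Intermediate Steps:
R = -60595 (R = -60242 - 353 = -60595)
87846/R + ((80 - 33)*(-1*(-294)))/k = 87846/(-60595) + ((80 - 33)*(-1*(-294)))/(-303132) = 87846*(-1/60595) + (47*294)*(-1/303132) = -87846/60595 + 13818*(-1/303132) = -87846/60595 - 2303/50522 = -4577705897/3061380590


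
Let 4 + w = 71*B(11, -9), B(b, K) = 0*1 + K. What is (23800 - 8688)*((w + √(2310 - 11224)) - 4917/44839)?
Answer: -435775586128/44839 + 15112*I*√8914 ≈ -9.7187e+6 + 1.4268e+6*I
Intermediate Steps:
B(b, K) = K (B(b, K) = 0 + K = K)
w = -643 (w = -4 + 71*(-9) = -4 - 639 = -643)
(23800 - 8688)*((w + √(2310 - 11224)) - 4917/44839) = (23800 - 8688)*((-643 + √(2310 - 11224)) - 4917/44839) = 15112*((-643 + √(-8914)) - 4917*1/44839) = 15112*((-643 + I*√8914) - 4917/44839) = 15112*(-28836394/44839 + I*√8914) = -435775586128/44839 + 15112*I*√8914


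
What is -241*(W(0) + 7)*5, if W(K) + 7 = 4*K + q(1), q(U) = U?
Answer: -1205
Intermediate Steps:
W(K) = -6 + 4*K (W(K) = -7 + (4*K + 1) = -7 + (1 + 4*K) = -6 + 4*K)
-241*(W(0) + 7)*5 = -241*((-6 + 4*0) + 7)*5 = -241*((-6 + 0) + 7)*5 = -241*(-6 + 7)*5 = -241*5 = -1205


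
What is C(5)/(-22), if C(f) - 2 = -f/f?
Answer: -1/22 ≈ -0.045455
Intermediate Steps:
C(f) = 1 (C(f) = 2 - f/f = 2 - 1*1 = 2 - 1 = 1)
C(5)/(-22) = 1/(-22) = 1*(-1/22) = -1/22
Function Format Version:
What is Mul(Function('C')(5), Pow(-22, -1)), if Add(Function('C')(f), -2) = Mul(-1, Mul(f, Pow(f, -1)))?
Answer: Rational(-1, 22) ≈ -0.045455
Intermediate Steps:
Function('C')(f) = 1 (Function('C')(f) = Add(2, Mul(-1, Mul(f, Pow(f, -1)))) = Add(2, Mul(-1, 1)) = Add(2, -1) = 1)
Mul(Function('C')(5), Pow(-22, -1)) = Mul(1, Pow(-22, -1)) = Mul(1, Rational(-1, 22)) = Rational(-1, 22)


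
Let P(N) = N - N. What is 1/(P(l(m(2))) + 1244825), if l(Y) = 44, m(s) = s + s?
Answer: 1/1244825 ≈ 8.0333e-7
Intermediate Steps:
m(s) = 2*s
P(N) = 0
1/(P(l(m(2))) + 1244825) = 1/(0 + 1244825) = 1/1244825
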